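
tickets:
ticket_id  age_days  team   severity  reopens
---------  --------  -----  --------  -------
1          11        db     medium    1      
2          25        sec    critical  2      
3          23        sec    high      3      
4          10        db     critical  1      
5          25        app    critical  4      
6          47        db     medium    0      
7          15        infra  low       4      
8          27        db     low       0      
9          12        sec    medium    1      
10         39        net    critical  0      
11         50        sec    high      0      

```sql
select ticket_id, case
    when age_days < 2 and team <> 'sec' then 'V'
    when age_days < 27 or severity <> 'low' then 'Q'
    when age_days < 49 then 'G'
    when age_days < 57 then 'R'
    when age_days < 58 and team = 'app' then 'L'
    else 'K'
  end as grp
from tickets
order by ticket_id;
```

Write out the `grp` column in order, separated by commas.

Q, Q, Q, Q, Q, Q, Q, G, Q, Q, Q

ticket_id=1: age_days < 27 or severity <> 'low' → Q
ticket_id=2: age_days < 27 or severity <> 'low' → Q
ticket_id=3: age_days < 27 or severity <> 'low' → Q
ticket_id=4: age_days < 27 or severity <> 'low' → Q
ticket_id=5: age_days < 27 or severity <> 'low' → Q
ticket_id=6: age_days < 27 or severity <> 'low' → Q
ticket_id=7: age_days < 27 or severity <> 'low' → Q
ticket_id=8: age_days < 49 → G
ticket_id=9: age_days < 27 or severity <> 'low' → Q
ticket_id=10: age_days < 27 or severity <> 'low' → Q
ticket_id=11: age_days < 27 or severity <> 'low' → Q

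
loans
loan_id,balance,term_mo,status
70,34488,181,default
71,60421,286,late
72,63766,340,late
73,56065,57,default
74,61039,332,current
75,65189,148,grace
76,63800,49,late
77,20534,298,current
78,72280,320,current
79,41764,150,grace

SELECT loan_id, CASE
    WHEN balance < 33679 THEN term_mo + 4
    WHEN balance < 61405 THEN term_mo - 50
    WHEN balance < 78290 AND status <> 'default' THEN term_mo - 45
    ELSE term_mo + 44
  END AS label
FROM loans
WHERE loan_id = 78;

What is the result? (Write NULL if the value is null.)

loan_id = 78: balance=72280, term_mo=320, status=current.
balance < 33679 → false
balance < 61405 → false
balance < 78290 AND status <> 'default' → true → 275

275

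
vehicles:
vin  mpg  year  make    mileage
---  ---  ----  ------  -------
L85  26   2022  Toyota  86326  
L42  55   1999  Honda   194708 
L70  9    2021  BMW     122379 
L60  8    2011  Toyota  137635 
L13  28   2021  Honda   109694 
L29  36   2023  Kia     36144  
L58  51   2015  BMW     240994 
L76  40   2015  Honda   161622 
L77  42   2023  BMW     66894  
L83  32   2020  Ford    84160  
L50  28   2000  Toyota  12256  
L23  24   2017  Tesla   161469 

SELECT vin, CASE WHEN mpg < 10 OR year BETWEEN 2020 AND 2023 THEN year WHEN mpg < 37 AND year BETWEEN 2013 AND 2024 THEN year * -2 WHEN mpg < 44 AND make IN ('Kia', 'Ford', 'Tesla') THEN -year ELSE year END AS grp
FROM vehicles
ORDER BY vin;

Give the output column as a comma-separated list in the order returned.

vin=L13: mpg < 10 OR year BETWEEN 2020 AND 2023 → 2021
vin=L23: mpg < 37 AND year BETWEEN 2013 AND 2024 → -4034
vin=L29: mpg < 10 OR year BETWEEN 2020 AND 2023 → 2023
vin=L42: ELSE → 1999
vin=L50: ELSE → 2000
vin=L58: ELSE → 2015
vin=L60: mpg < 10 OR year BETWEEN 2020 AND 2023 → 2011
vin=L70: mpg < 10 OR year BETWEEN 2020 AND 2023 → 2021
vin=L76: ELSE → 2015
vin=L77: mpg < 10 OR year BETWEEN 2020 AND 2023 → 2023
vin=L83: mpg < 10 OR year BETWEEN 2020 AND 2023 → 2020
vin=L85: mpg < 10 OR year BETWEEN 2020 AND 2023 → 2022

2021, -4034, 2023, 1999, 2000, 2015, 2011, 2021, 2015, 2023, 2020, 2022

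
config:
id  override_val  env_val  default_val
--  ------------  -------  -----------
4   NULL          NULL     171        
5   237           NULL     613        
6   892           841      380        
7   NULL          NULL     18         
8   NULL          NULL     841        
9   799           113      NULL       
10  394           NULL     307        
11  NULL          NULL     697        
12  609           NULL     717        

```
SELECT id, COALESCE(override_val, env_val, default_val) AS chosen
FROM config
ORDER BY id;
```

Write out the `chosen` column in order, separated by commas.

171, 237, 892, 18, 841, 799, 394, 697, 609

id=4: override_val=NULL, env_val=NULL, default_val=171 → 171
id=5: override_val=237 → 237
id=6: override_val=892 → 892
id=7: override_val=NULL, env_val=NULL, default_val=18 → 18
id=8: override_val=NULL, env_val=NULL, default_val=841 → 841
id=9: override_val=799 → 799
id=10: override_val=394 → 394
id=11: override_val=NULL, env_val=NULL, default_val=697 → 697
id=12: override_val=609 → 609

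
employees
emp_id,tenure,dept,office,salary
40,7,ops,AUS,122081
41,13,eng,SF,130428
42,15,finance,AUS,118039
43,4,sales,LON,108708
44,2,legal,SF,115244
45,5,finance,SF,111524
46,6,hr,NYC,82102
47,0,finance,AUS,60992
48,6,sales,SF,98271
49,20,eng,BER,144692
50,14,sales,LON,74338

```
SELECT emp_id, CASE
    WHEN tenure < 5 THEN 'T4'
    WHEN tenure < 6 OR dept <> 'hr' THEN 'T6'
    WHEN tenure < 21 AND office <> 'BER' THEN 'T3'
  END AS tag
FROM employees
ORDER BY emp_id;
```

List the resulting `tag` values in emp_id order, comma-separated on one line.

T6, T6, T6, T4, T4, T6, T3, T4, T6, T6, T6

emp_id=40: tenure < 6 OR dept <> 'hr' → T6
emp_id=41: tenure < 6 OR dept <> 'hr' → T6
emp_id=42: tenure < 6 OR dept <> 'hr' → T6
emp_id=43: tenure < 5 → T4
emp_id=44: tenure < 5 → T4
emp_id=45: tenure < 6 OR dept <> 'hr' → T6
emp_id=46: tenure < 21 AND office <> 'BER' → T3
emp_id=47: tenure < 5 → T4
emp_id=48: tenure < 6 OR dept <> 'hr' → T6
emp_id=49: tenure < 6 OR dept <> 'hr' → T6
emp_id=50: tenure < 6 OR dept <> 'hr' → T6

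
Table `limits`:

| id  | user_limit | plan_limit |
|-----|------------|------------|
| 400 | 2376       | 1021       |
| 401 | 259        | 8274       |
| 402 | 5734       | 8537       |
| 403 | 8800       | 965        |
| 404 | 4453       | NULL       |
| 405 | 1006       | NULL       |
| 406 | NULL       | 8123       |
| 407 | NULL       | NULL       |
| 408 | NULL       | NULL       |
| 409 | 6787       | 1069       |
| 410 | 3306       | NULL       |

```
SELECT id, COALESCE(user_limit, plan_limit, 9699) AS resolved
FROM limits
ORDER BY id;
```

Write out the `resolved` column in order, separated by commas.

id=400: user_limit=2376 → 2376
id=401: user_limit=259 → 259
id=402: user_limit=5734 → 5734
id=403: user_limit=8800 → 8800
id=404: user_limit=4453 → 4453
id=405: user_limit=1006 → 1006
id=406: user_limit=NULL, plan_limit=8123 → 8123
id=407: user_limit=NULL, plan_limit=NULL, → literal 9699 → 9699
id=408: user_limit=NULL, plan_limit=NULL, → literal 9699 → 9699
id=409: user_limit=6787 → 6787
id=410: user_limit=3306 → 3306

2376, 259, 5734, 8800, 4453, 1006, 8123, 9699, 9699, 6787, 3306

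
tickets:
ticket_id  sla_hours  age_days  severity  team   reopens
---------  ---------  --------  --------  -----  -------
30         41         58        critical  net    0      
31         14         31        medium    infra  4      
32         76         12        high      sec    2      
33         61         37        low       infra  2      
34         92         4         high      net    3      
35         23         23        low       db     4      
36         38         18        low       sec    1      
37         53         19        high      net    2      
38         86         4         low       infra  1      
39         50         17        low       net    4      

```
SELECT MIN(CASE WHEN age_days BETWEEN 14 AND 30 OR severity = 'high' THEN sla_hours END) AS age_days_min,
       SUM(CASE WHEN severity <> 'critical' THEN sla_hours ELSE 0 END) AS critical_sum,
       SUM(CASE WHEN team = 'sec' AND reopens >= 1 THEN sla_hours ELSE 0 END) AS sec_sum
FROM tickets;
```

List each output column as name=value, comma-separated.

[age_days_min: age_days BETWEEN 14 AND 30 OR severity = 'high']
ticket_id=30: ✗
ticket_id=31: ✗
ticket_id=32: ✓ → 76
ticket_id=33: ✗
ticket_id=34: ✓ → 92
ticket_id=35: ✓ → 23
ticket_id=36: ✓ → 38
ticket_id=37: ✓ → 53
ticket_id=38: ✗
ticket_id=39: ✓ → 50
age_days_min = MIN(76, 92, 23, 38, 53, 50) = 23
—
[critical_sum: severity <> 'critical']
ticket_id=30: ✗
ticket_id=31: ✓ → 14
ticket_id=32: ✓ → 76
ticket_id=33: ✓ → 61
ticket_id=34: ✓ → 92
ticket_id=35: ✓ → 23
ticket_id=36: ✓ → 38
ticket_id=37: ✓ → 53
ticket_id=38: ✓ → 86
ticket_id=39: ✓ → 50
critical_sum = 14 + 76 + 61 + 92 + 23 + 38 + 53 + 86 + 50 = 493
—
[sec_sum: team = 'sec' AND reopens >= 1]
ticket_id=30: ✗
ticket_id=31: ✗
ticket_id=32: ✓ → 76
ticket_id=33: ✗
ticket_id=34: ✗
ticket_id=35: ✗
ticket_id=36: ✓ → 38
ticket_id=37: ✗
ticket_id=38: ✗
ticket_id=39: ✗
sec_sum = 76 + 38 = 114

age_days_min=23, critical_sum=493, sec_sum=114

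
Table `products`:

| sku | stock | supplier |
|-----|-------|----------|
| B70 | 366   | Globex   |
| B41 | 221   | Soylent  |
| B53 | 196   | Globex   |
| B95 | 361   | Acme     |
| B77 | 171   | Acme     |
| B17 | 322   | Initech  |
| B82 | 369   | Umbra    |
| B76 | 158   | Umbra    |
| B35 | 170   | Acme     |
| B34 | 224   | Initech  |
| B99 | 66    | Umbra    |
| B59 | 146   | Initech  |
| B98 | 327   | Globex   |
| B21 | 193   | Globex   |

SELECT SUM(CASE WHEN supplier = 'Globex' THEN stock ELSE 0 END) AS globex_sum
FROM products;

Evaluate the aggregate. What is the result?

1082

sku=B70: ✓ → 366
sku=B41: ✗
sku=B53: ✓ → 196
sku=B95: ✗
sku=B77: ✗
sku=B17: ✗
sku=B82: ✗
sku=B76: ✗
sku=B35: ✗
sku=B34: ✗
sku=B99: ✗
sku=B59: ✗
sku=B98: ✓ → 327
sku=B21: ✓ → 193
globex_sum = 366 + 196 + 327 + 193 = 1082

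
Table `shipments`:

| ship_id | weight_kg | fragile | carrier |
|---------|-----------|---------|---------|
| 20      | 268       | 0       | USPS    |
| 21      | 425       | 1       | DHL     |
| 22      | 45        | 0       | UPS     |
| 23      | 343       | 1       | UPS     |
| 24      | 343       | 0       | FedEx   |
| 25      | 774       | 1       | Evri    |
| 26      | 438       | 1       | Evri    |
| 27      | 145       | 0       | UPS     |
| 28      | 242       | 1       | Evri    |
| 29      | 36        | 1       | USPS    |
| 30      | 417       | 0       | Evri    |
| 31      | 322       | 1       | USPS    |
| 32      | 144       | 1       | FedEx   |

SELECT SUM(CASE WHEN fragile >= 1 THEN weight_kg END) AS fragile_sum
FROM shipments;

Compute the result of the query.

ship_id=20: ✗
ship_id=21: ✓ → 425
ship_id=22: ✗
ship_id=23: ✓ → 343
ship_id=24: ✗
ship_id=25: ✓ → 774
ship_id=26: ✓ → 438
ship_id=27: ✗
ship_id=28: ✓ → 242
ship_id=29: ✓ → 36
ship_id=30: ✗
ship_id=31: ✓ → 322
ship_id=32: ✓ → 144
fragile_sum = 425 + 343 + 774 + 438 + 242 + 36 + 322 + 144 = 2724

2724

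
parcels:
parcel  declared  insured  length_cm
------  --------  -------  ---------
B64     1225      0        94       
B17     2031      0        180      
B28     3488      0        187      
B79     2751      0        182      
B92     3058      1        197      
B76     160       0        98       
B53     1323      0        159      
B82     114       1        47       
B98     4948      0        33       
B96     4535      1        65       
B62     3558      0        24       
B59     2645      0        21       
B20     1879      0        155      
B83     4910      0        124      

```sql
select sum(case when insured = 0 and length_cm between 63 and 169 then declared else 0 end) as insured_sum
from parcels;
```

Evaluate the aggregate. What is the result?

9497

parcel=B64: ✓ → 1225
parcel=B17: ✗
parcel=B28: ✗
parcel=B79: ✗
parcel=B92: ✗
parcel=B76: ✓ → 160
parcel=B53: ✓ → 1323
parcel=B82: ✗
parcel=B98: ✗
parcel=B96: ✗
parcel=B62: ✗
parcel=B59: ✗
parcel=B20: ✓ → 1879
parcel=B83: ✓ → 4910
insured_sum = 1225 + 160 + 1323 + 1879 + 4910 = 9497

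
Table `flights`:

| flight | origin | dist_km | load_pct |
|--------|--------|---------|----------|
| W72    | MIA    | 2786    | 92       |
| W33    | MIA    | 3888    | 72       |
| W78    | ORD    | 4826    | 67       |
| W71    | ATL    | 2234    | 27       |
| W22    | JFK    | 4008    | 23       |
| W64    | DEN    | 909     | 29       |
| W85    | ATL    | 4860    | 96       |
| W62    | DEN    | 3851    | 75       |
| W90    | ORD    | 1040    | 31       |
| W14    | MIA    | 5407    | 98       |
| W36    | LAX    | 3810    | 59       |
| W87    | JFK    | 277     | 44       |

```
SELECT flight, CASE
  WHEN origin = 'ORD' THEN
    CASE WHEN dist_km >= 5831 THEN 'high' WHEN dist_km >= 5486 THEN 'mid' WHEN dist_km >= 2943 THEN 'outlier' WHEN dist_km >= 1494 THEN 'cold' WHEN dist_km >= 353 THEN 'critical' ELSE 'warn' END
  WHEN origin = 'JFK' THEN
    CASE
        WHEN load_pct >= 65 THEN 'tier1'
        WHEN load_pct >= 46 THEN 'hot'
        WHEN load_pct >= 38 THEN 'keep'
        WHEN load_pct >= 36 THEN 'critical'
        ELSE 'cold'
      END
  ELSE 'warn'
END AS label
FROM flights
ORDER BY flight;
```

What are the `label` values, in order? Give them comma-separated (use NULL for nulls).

flight=W14: origin='MIA' → outer ELSE → warn
flight=W22: origin='JFK' → inner[ELSE] → cold
flight=W33: origin='MIA' → outer ELSE → warn
flight=W36: origin='LAX' → outer ELSE → warn
flight=W62: origin='DEN' → outer ELSE → warn
flight=W64: origin='DEN' → outer ELSE → warn
flight=W71: origin='ATL' → outer ELSE → warn
flight=W72: origin='MIA' → outer ELSE → warn
flight=W78: origin='ORD' → inner[dist_km >= 2943] → outlier
flight=W85: origin='ATL' → outer ELSE → warn
flight=W87: origin='JFK' → inner[load_pct >= 38] → keep
flight=W90: origin='ORD' → inner[dist_km >= 353] → critical

warn, cold, warn, warn, warn, warn, warn, warn, outlier, warn, keep, critical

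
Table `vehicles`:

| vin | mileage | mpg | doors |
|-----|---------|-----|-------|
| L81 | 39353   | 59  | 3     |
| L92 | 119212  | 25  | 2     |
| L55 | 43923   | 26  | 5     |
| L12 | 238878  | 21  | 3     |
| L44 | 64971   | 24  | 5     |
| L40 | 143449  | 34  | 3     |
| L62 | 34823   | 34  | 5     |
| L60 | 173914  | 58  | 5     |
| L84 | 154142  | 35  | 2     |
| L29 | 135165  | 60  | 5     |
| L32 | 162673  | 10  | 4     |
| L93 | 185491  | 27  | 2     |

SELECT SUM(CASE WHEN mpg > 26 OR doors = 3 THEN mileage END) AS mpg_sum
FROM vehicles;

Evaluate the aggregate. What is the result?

vin=L81: ✓ → 39353
vin=L92: ✗
vin=L55: ✗
vin=L12: ✓ → 238878
vin=L44: ✗
vin=L40: ✓ → 143449
vin=L62: ✓ → 34823
vin=L60: ✓ → 173914
vin=L84: ✓ → 154142
vin=L29: ✓ → 135165
vin=L32: ✗
vin=L93: ✓ → 185491
mpg_sum = 39353 + 238878 + 143449 + 34823 + 173914 + 154142 + 135165 + 185491 = 1105215

1105215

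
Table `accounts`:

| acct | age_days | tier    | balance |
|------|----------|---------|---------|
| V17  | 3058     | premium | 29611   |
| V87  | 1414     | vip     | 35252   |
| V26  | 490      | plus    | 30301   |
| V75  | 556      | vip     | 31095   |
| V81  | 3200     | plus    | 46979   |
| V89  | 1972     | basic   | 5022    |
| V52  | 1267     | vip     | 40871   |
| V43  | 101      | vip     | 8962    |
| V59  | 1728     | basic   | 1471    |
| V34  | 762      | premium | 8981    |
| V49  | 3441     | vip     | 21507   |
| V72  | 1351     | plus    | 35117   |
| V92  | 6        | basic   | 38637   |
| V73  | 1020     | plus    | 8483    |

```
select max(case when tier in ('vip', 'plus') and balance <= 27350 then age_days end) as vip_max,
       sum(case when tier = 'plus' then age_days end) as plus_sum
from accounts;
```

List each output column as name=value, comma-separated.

vip_max=3441, plus_sum=6061

[vip_max: tier in ('vip', 'plus') and balance <= 27350]
acct=V17: ✗
acct=V87: ✗
acct=V26: ✗
acct=V75: ✗
acct=V81: ✗
acct=V89: ✗
acct=V52: ✗
acct=V43: ✓ → 101
acct=V59: ✗
acct=V34: ✗
acct=V49: ✓ → 3441
acct=V72: ✗
acct=V92: ✗
acct=V73: ✓ → 1020
vip_max = MAX(101, 3441, 1020) = 3441
—
[plus_sum: tier = 'plus']
acct=V17: ✗
acct=V87: ✗
acct=V26: ✓ → 490
acct=V75: ✗
acct=V81: ✓ → 3200
acct=V89: ✗
acct=V52: ✗
acct=V43: ✗
acct=V59: ✗
acct=V34: ✗
acct=V49: ✗
acct=V72: ✓ → 1351
acct=V92: ✗
acct=V73: ✓ → 1020
plus_sum = 490 + 3200 + 1351 + 1020 = 6061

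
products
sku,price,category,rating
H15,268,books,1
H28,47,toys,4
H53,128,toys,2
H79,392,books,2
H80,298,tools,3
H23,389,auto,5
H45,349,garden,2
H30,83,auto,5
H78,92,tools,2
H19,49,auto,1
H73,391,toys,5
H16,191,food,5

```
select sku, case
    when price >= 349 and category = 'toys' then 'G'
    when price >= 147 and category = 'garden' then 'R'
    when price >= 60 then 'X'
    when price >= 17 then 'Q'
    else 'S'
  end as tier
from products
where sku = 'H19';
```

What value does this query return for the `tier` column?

Q

sku = H19: price=49, category=auto, rating=1.
price >= 349 and category = 'toys' → false
price >= 147 and category = 'garden' → false
price >= 60 → false
price >= 17 → true → Q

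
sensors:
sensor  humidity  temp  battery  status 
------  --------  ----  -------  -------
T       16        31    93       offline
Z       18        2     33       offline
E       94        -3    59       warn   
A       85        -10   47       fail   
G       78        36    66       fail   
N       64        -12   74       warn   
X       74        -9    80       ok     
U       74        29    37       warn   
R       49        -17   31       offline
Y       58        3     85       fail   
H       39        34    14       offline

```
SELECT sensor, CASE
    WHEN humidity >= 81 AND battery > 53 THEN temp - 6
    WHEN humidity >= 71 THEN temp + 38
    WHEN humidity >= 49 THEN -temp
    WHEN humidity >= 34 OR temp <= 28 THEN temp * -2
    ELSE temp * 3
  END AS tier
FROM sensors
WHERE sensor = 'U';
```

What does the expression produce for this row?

sensor = U: humidity=74, temp=29, battery=37, status=warn.
humidity >= 81 AND battery > 53 → false
humidity >= 71 → true → 67

67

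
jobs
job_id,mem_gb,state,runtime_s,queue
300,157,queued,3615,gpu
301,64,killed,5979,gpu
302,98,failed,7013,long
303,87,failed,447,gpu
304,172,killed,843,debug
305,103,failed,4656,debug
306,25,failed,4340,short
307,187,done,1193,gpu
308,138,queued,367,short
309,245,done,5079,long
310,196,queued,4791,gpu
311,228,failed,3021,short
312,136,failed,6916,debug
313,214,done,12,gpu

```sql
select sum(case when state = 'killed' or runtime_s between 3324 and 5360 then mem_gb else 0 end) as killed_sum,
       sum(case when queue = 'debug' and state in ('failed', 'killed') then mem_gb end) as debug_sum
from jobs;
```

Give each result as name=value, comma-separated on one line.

killed_sum=962, debug_sum=411

[killed_sum: state = 'killed' or runtime_s between 3324 and 5360]
job_id=300: ✓ → 157
job_id=301: ✓ → 64
job_id=302: ✗
job_id=303: ✗
job_id=304: ✓ → 172
job_id=305: ✓ → 103
job_id=306: ✓ → 25
job_id=307: ✗
job_id=308: ✗
job_id=309: ✓ → 245
job_id=310: ✓ → 196
job_id=311: ✗
job_id=312: ✗
job_id=313: ✗
killed_sum = 157 + 64 + 172 + 103 + 25 + 245 + 196 = 962
—
[debug_sum: queue = 'debug' and state in ('failed', 'killed')]
job_id=300: ✗
job_id=301: ✗
job_id=302: ✗
job_id=303: ✗
job_id=304: ✓ → 172
job_id=305: ✓ → 103
job_id=306: ✗
job_id=307: ✗
job_id=308: ✗
job_id=309: ✗
job_id=310: ✗
job_id=311: ✗
job_id=312: ✓ → 136
job_id=313: ✗
debug_sum = 172 + 103 + 136 = 411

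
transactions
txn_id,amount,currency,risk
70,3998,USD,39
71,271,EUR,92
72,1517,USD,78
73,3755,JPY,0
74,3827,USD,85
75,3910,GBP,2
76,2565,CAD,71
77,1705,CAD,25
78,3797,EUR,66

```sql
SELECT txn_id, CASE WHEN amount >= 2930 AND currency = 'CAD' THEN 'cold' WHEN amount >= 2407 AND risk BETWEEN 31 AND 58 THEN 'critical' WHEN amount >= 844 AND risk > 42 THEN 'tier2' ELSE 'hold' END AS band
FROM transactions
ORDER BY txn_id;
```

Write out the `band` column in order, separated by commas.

txn_id=70: amount >= 2407 AND risk BETWEEN 31 AND 58 → critical
txn_id=71: ELSE → hold
txn_id=72: amount >= 844 AND risk > 42 → tier2
txn_id=73: ELSE → hold
txn_id=74: amount >= 844 AND risk > 42 → tier2
txn_id=75: ELSE → hold
txn_id=76: amount >= 844 AND risk > 42 → tier2
txn_id=77: ELSE → hold
txn_id=78: amount >= 844 AND risk > 42 → tier2

critical, hold, tier2, hold, tier2, hold, tier2, hold, tier2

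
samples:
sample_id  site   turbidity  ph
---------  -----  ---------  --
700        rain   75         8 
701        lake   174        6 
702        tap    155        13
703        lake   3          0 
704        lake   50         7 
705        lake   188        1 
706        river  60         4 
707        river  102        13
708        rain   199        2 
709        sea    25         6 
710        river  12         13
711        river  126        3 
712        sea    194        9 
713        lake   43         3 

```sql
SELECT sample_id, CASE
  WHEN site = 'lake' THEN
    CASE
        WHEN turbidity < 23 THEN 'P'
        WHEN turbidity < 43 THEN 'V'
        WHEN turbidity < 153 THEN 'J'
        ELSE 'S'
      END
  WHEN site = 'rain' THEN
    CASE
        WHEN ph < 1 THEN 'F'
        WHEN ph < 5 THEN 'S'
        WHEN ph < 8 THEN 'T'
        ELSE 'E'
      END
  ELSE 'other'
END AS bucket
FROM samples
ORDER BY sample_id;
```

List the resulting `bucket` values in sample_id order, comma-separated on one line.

E, S, other, P, J, S, other, other, S, other, other, other, other, J

sample_id=700: site='rain' → inner[ELSE] → E
sample_id=701: site='lake' → inner[ELSE] → S
sample_id=702: site='tap' → outer ELSE → other
sample_id=703: site='lake' → inner[turbidity < 23] → P
sample_id=704: site='lake' → inner[turbidity < 153] → J
sample_id=705: site='lake' → inner[ELSE] → S
sample_id=706: site='river' → outer ELSE → other
sample_id=707: site='river' → outer ELSE → other
sample_id=708: site='rain' → inner[ph < 5] → S
sample_id=709: site='sea' → outer ELSE → other
sample_id=710: site='river' → outer ELSE → other
sample_id=711: site='river' → outer ELSE → other
sample_id=712: site='sea' → outer ELSE → other
sample_id=713: site='lake' → inner[turbidity < 153] → J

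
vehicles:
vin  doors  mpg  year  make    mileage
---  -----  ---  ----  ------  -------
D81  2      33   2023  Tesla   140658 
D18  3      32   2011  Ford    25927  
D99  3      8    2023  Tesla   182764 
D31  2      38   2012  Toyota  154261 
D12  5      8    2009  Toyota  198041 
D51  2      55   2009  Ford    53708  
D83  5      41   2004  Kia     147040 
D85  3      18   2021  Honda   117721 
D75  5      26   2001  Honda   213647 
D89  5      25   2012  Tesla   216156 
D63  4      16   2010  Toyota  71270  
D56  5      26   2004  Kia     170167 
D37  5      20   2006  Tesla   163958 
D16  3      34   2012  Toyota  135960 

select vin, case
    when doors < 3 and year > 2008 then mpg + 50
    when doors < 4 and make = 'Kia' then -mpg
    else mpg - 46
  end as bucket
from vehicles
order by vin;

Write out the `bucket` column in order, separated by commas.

vin=D12: ELSE → -38
vin=D16: ELSE → -12
vin=D18: ELSE → -14
vin=D31: doors < 3 and year > 2008 → 88
vin=D37: ELSE → -26
vin=D51: doors < 3 and year > 2008 → 105
vin=D56: ELSE → -20
vin=D63: ELSE → -30
vin=D75: ELSE → -20
vin=D81: doors < 3 and year > 2008 → 83
vin=D83: ELSE → -5
vin=D85: ELSE → -28
vin=D89: ELSE → -21
vin=D99: ELSE → -38

-38, -12, -14, 88, -26, 105, -20, -30, -20, 83, -5, -28, -21, -38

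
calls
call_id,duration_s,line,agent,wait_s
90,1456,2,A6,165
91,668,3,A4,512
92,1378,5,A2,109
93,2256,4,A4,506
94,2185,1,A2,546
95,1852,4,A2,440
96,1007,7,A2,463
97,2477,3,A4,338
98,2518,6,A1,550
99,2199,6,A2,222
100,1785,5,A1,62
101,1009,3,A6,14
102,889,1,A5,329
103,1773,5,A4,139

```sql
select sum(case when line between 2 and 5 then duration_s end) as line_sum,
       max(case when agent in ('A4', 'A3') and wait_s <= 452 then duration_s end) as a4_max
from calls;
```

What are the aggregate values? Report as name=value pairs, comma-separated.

line_sum=14654, a4_max=2477

[line_sum: line between 2 and 5]
call_id=90: ✓ → 1456
call_id=91: ✓ → 668
call_id=92: ✓ → 1378
call_id=93: ✓ → 2256
call_id=94: ✗
call_id=95: ✓ → 1852
call_id=96: ✗
call_id=97: ✓ → 2477
call_id=98: ✗
call_id=99: ✗
call_id=100: ✓ → 1785
call_id=101: ✓ → 1009
call_id=102: ✗
call_id=103: ✓ → 1773
line_sum = 1456 + 668 + 1378 + 2256 + 1852 + 2477 + 1785 + 1009 + 1773 = 14654
—
[a4_max: agent in ('A4', 'A3') and wait_s <= 452]
call_id=90: ✗
call_id=91: ✗
call_id=92: ✗
call_id=93: ✗
call_id=94: ✗
call_id=95: ✗
call_id=96: ✗
call_id=97: ✓ → 2477
call_id=98: ✗
call_id=99: ✗
call_id=100: ✗
call_id=101: ✗
call_id=102: ✗
call_id=103: ✓ → 1773
a4_max = MAX(2477, 1773) = 2477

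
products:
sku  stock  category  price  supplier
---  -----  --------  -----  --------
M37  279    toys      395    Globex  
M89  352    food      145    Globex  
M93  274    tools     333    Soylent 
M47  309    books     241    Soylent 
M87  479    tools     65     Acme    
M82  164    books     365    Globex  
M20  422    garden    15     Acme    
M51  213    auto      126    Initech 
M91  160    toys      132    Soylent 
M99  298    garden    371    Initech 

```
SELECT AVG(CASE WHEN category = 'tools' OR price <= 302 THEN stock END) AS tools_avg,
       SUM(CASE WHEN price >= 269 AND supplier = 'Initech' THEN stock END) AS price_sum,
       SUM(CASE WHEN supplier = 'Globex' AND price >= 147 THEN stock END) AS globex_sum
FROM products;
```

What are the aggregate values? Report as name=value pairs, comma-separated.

[tools_avg: category = 'tools' OR price <= 302]
sku=M37: ✗
sku=M89: ✓ → 352
sku=M93: ✓ → 274
sku=M47: ✓ → 309
sku=M87: ✓ → 479
sku=M82: ✗
sku=M20: ✓ → 422
sku=M51: ✓ → 213
sku=M91: ✓ → 160
sku=M99: ✗
tools_avg = (352 + 274 + 309 + 479 + 422 + 213 + 160) / 7 = 315.5714285714
—
[price_sum: price >= 269 AND supplier = 'Initech']
sku=M37: ✗
sku=M89: ✗
sku=M93: ✗
sku=M47: ✗
sku=M87: ✗
sku=M82: ✗
sku=M20: ✗
sku=M51: ✗
sku=M91: ✗
sku=M99: ✓ → 298
price_sum = 298
—
[globex_sum: supplier = 'Globex' AND price >= 147]
sku=M37: ✓ → 279
sku=M89: ✗
sku=M93: ✗
sku=M47: ✗
sku=M87: ✗
sku=M82: ✓ → 164
sku=M20: ✗
sku=M51: ✗
sku=M91: ✗
sku=M99: ✗
globex_sum = 279 + 164 = 443

tools_avg=315.5714285714, price_sum=298, globex_sum=443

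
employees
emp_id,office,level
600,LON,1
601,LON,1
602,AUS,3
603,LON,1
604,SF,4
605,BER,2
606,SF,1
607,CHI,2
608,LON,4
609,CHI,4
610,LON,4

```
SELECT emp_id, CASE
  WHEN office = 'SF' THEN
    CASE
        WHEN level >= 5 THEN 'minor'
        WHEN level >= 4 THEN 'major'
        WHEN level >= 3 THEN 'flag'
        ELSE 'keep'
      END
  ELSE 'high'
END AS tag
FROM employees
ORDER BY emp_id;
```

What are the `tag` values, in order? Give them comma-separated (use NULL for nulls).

high, high, high, high, major, high, keep, high, high, high, high

emp_id=600: office='LON' → outer ELSE → high
emp_id=601: office='LON' → outer ELSE → high
emp_id=602: office='AUS' → outer ELSE → high
emp_id=603: office='LON' → outer ELSE → high
emp_id=604: office='SF' → inner[level >= 4] → major
emp_id=605: office='BER' → outer ELSE → high
emp_id=606: office='SF' → inner[ELSE] → keep
emp_id=607: office='CHI' → outer ELSE → high
emp_id=608: office='LON' → outer ELSE → high
emp_id=609: office='CHI' → outer ELSE → high
emp_id=610: office='LON' → outer ELSE → high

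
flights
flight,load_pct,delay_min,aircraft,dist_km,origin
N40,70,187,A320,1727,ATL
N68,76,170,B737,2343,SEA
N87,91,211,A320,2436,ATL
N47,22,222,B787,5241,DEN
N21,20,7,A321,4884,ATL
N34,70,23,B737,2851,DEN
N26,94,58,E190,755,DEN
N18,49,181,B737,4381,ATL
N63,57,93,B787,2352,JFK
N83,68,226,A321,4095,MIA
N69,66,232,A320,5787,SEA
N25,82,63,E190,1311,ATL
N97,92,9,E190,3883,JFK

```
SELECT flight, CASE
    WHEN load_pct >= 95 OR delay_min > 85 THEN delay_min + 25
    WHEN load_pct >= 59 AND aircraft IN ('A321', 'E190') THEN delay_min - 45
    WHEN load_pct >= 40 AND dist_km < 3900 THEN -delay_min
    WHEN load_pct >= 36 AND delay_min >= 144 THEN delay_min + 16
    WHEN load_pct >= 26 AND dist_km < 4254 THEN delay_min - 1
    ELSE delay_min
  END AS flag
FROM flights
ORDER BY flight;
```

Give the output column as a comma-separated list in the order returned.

206, 7, 18, 13, -23, 212, 247, 118, 195, 257, 251, 236, -36

flight=N18: load_pct >= 95 OR delay_min > 85 → 206
flight=N21: ELSE → 7
flight=N25: load_pct >= 59 AND aircraft IN ('A321', 'E190') → 18
flight=N26: load_pct >= 59 AND aircraft IN ('A321', 'E190') → 13
flight=N34: load_pct >= 40 AND dist_km < 3900 → -23
flight=N40: load_pct >= 95 OR delay_min > 85 → 212
flight=N47: load_pct >= 95 OR delay_min > 85 → 247
flight=N63: load_pct >= 95 OR delay_min > 85 → 118
flight=N68: load_pct >= 95 OR delay_min > 85 → 195
flight=N69: load_pct >= 95 OR delay_min > 85 → 257
flight=N83: load_pct >= 95 OR delay_min > 85 → 251
flight=N87: load_pct >= 95 OR delay_min > 85 → 236
flight=N97: load_pct >= 59 AND aircraft IN ('A321', 'E190') → -36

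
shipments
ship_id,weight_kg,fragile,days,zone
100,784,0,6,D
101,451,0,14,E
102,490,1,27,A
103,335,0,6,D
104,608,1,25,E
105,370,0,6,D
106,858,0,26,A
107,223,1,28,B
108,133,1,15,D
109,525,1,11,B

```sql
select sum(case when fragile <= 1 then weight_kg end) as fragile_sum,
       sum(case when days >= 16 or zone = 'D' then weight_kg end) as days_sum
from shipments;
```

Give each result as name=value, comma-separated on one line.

[fragile_sum: fragile <= 1]
ship_id=100: ✓ → 784
ship_id=101: ✓ → 451
ship_id=102: ✓ → 490
ship_id=103: ✓ → 335
ship_id=104: ✓ → 608
ship_id=105: ✓ → 370
ship_id=106: ✓ → 858
ship_id=107: ✓ → 223
ship_id=108: ✓ → 133
ship_id=109: ✓ → 525
fragile_sum = 784 + 451 + 490 + 335 + 608 + 370 + 858 + 223 + 133 + 525 = 4777
—
[days_sum: days >= 16 or zone = 'D']
ship_id=100: ✓ → 784
ship_id=101: ✗
ship_id=102: ✓ → 490
ship_id=103: ✓ → 335
ship_id=104: ✓ → 608
ship_id=105: ✓ → 370
ship_id=106: ✓ → 858
ship_id=107: ✓ → 223
ship_id=108: ✓ → 133
ship_id=109: ✗
days_sum = 784 + 490 + 335 + 608 + 370 + 858 + 223 + 133 = 3801

fragile_sum=4777, days_sum=3801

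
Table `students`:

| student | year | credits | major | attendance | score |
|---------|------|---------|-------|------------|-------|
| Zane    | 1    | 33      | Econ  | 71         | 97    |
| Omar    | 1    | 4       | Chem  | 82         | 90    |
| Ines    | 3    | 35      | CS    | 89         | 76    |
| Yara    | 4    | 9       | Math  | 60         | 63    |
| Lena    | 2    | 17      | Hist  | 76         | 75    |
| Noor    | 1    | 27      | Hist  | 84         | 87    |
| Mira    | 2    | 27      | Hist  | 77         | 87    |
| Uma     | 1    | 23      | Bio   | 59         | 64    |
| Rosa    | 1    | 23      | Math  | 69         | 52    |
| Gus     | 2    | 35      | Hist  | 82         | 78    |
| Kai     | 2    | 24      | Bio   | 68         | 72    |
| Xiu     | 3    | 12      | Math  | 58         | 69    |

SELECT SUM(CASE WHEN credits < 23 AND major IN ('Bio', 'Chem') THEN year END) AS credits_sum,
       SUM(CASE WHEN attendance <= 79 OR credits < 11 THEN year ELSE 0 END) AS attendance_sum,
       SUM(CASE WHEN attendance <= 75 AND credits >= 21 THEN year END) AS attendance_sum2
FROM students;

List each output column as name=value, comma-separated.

credits_sum=1, attendance_sum=17, attendance_sum2=5

[credits_sum: credits < 23 AND major IN ('Bio', 'Chem')]
student=Zane: ✗
student=Omar: ✓ → 1
student=Ines: ✗
student=Yara: ✗
student=Lena: ✗
student=Noor: ✗
student=Mira: ✗
student=Uma: ✗
student=Rosa: ✗
student=Gus: ✗
student=Kai: ✗
student=Xiu: ✗
credits_sum = 1
—
[attendance_sum: attendance <= 79 OR credits < 11]
student=Zane: ✓ → 1
student=Omar: ✓ → 1
student=Ines: ✗
student=Yara: ✓ → 4
student=Lena: ✓ → 2
student=Noor: ✗
student=Mira: ✓ → 2
student=Uma: ✓ → 1
student=Rosa: ✓ → 1
student=Gus: ✗
student=Kai: ✓ → 2
student=Xiu: ✓ → 3
attendance_sum = 1 + 1 + 4 + 2 + 2 + 1 + 1 + 2 + 3 = 17
—
[attendance_sum2: attendance <= 75 AND credits >= 21]
student=Zane: ✓ → 1
student=Omar: ✗
student=Ines: ✗
student=Yara: ✗
student=Lena: ✗
student=Noor: ✗
student=Mira: ✗
student=Uma: ✓ → 1
student=Rosa: ✓ → 1
student=Gus: ✗
student=Kai: ✓ → 2
student=Xiu: ✗
attendance_sum2 = 1 + 1 + 1 + 2 = 5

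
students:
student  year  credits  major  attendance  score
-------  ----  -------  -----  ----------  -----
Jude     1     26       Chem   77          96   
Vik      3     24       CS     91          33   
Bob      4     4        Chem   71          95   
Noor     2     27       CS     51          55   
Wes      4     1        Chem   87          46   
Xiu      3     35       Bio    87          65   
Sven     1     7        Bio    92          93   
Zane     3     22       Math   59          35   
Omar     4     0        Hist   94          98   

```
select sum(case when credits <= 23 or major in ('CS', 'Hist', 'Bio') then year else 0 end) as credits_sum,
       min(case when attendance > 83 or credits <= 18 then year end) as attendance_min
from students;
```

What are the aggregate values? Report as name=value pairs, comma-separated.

credits_sum=24, attendance_min=1

[credits_sum: credits <= 23 or major in ('CS', 'Hist', 'Bio')]
student=Jude: ✗
student=Vik: ✓ → 3
student=Bob: ✓ → 4
student=Noor: ✓ → 2
student=Wes: ✓ → 4
student=Xiu: ✓ → 3
student=Sven: ✓ → 1
student=Zane: ✓ → 3
student=Omar: ✓ → 4
credits_sum = 3 + 4 + 2 + 4 + 3 + 1 + 3 + 4 = 24
—
[attendance_min: attendance > 83 or credits <= 18]
student=Jude: ✗
student=Vik: ✓ → 3
student=Bob: ✓ → 4
student=Noor: ✗
student=Wes: ✓ → 4
student=Xiu: ✓ → 3
student=Sven: ✓ → 1
student=Zane: ✗
student=Omar: ✓ → 4
attendance_min = MIN(3, 4, 4, 3, 1, 4) = 1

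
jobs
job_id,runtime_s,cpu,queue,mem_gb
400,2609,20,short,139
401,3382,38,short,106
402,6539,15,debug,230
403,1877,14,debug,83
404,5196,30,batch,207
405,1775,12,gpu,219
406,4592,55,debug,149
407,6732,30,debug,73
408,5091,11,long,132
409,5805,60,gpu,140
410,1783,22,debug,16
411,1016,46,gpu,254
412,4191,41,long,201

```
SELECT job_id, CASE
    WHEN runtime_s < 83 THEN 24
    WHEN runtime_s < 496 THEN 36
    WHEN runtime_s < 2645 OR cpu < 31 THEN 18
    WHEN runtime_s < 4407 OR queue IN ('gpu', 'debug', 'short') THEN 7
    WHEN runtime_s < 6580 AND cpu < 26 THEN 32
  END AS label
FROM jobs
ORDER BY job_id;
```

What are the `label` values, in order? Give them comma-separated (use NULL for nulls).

18, 7, 18, 18, 18, 18, 7, 18, 18, 7, 18, 18, 7

job_id=400: runtime_s < 2645 OR cpu < 31 → 18
job_id=401: runtime_s < 4407 OR queue IN ('gpu', 'debug', 'short') → 7
job_id=402: runtime_s < 2645 OR cpu < 31 → 18
job_id=403: runtime_s < 2645 OR cpu < 31 → 18
job_id=404: runtime_s < 2645 OR cpu < 31 → 18
job_id=405: runtime_s < 2645 OR cpu < 31 → 18
job_id=406: runtime_s < 4407 OR queue IN ('gpu', 'debug', 'short') → 7
job_id=407: runtime_s < 2645 OR cpu < 31 → 18
job_id=408: runtime_s < 2645 OR cpu < 31 → 18
job_id=409: runtime_s < 4407 OR queue IN ('gpu', 'debug', 'short') → 7
job_id=410: runtime_s < 2645 OR cpu < 31 → 18
job_id=411: runtime_s < 2645 OR cpu < 31 → 18
job_id=412: runtime_s < 4407 OR queue IN ('gpu', 'debug', 'short') → 7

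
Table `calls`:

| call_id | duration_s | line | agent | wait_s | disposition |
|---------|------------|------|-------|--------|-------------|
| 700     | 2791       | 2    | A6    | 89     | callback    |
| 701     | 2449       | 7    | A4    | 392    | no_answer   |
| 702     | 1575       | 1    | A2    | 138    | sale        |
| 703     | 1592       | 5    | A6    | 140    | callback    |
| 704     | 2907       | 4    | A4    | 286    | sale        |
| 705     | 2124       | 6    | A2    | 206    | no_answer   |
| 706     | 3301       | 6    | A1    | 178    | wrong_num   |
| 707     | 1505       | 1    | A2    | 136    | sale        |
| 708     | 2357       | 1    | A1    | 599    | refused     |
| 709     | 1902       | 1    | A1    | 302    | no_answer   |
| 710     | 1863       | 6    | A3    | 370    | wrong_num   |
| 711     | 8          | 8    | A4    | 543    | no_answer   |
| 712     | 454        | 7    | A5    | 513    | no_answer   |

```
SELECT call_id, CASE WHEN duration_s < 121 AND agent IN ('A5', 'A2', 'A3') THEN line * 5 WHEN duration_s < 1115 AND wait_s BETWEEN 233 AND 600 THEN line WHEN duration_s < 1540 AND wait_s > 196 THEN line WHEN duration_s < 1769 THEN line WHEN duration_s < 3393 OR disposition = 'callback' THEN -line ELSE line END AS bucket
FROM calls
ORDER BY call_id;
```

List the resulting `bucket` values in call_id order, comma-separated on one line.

-2, -7, 1, 5, -4, -6, -6, 1, -1, -1, -6, 8, 7

call_id=700: duration_s < 3393 OR disposition = 'callback' → -2
call_id=701: duration_s < 3393 OR disposition = 'callback' → -7
call_id=702: duration_s < 1769 → 1
call_id=703: duration_s < 1769 → 5
call_id=704: duration_s < 3393 OR disposition = 'callback' → -4
call_id=705: duration_s < 3393 OR disposition = 'callback' → -6
call_id=706: duration_s < 3393 OR disposition = 'callback' → -6
call_id=707: duration_s < 1769 → 1
call_id=708: duration_s < 3393 OR disposition = 'callback' → -1
call_id=709: duration_s < 3393 OR disposition = 'callback' → -1
call_id=710: duration_s < 3393 OR disposition = 'callback' → -6
call_id=711: duration_s < 1115 AND wait_s BETWEEN 233 AND 600 → 8
call_id=712: duration_s < 1115 AND wait_s BETWEEN 233 AND 600 → 7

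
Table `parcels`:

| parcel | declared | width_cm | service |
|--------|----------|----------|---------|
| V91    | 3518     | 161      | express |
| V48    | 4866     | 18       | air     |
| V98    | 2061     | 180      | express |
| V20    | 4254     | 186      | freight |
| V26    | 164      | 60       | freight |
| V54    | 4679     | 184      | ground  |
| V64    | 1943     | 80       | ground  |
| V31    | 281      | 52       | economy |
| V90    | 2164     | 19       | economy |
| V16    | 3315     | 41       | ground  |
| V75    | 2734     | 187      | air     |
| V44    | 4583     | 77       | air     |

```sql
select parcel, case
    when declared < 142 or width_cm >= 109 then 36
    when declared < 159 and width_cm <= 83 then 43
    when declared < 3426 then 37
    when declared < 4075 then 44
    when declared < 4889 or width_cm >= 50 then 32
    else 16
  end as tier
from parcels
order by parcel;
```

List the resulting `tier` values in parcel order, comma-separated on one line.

parcel=V16: declared < 3426 → 37
parcel=V20: declared < 142 or width_cm >= 109 → 36
parcel=V26: declared < 3426 → 37
parcel=V31: declared < 3426 → 37
parcel=V44: declared < 4889 or width_cm >= 50 → 32
parcel=V48: declared < 4889 or width_cm >= 50 → 32
parcel=V54: declared < 142 or width_cm >= 109 → 36
parcel=V64: declared < 3426 → 37
parcel=V75: declared < 142 or width_cm >= 109 → 36
parcel=V90: declared < 3426 → 37
parcel=V91: declared < 142 or width_cm >= 109 → 36
parcel=V98: declared < 142 or width_cm >= 109 → 36

37, 36, 37, 37, 32, 32, 36, 37, 36, 37, 36, 36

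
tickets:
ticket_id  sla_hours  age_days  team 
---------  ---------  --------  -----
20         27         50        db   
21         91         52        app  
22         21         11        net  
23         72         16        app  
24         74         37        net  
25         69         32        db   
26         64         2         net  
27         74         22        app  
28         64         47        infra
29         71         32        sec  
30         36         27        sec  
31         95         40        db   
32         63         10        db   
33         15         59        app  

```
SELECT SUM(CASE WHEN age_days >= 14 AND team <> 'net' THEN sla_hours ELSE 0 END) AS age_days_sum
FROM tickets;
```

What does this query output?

614

ticket_id=20: ✓ → 27
ticket_id=21: ✓ → 91
ticket_id=22: ✗
ticket_id=23: ✓ → 72
ticket_id=24: ✗
ticket_id=25: ✓ → 69
ticket_id=26: ✗
ticket_id=27: ✓ → 74
ticket_id=28: ✓ → 64
ticket_id=29: ✓ → 71
ticket_id=30: ✓ → 36
ticket_id=31: ✓ → 95
ticket_id=32: ✗
ticket_id=33: ✓ → 15
age_days_sum = 27 + 91 + 72 + 69 + 74 + 64 + 71 + 36 + 95 + 15 = 614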